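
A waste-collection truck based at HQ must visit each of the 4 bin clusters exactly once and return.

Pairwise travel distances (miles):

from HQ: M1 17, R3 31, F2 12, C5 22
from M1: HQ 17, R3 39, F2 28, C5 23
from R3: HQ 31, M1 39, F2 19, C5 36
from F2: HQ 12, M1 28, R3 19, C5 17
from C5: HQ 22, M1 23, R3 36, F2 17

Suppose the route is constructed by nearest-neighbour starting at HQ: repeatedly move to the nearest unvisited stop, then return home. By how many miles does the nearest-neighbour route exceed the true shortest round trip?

From HQ: F2=12, M1=17, C5=22, R3=31 → choose F2 (12).
From F2: C5=17, R3=19, M1=28 → choose C5 (17).
From C5: M1=23, R3=36 → choose M1 (23).
From M1: R3=39 → choose R3 (39).
NN route HQ → F2 → C5 → M1 → R3 → HQ costs 122.
Optimal: HQ → M1 → C5 → R3 → F2 → HQ costs 107 (by enumerating all 12 distinct tours).
Excess = 122 − 107 = 15.

15 miles longer than the optimal tour.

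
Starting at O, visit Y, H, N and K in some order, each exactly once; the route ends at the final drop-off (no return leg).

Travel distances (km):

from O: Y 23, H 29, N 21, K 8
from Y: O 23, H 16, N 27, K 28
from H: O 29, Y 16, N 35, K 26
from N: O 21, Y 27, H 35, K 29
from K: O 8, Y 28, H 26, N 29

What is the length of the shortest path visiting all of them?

77 km — the minimum one-way total.

There are 4! = 24 possible orderings.
O→Y→H→N→K: 23+16+35+29 = 103
O→Y→H→K→N: 23+16+26+29 = 94
O→Y→N→H→K: 23+27+35+26 = 111
O→Y→N→K→H: 23+27+29+26 = 105
O→Y→K→H→N: 23+28+26+35 = 112
O→Y→K→N→H: 23+28+29+35 = 115
O→H→Y→N→K: 29+16+27+29 = 101
O→H→Y→K→N: 29+16+28+29 = 102
O→H→N→Y→K: 29+35+27+28 = 119
O→H→N→K→Y: 29+35+29+28 = 121
O→H→K→Y→N: 29+26+28+27 = 110
O→H→K→N→Y: 29+26+29+27 = 111
O→N→Y→H→K: 21+27+16+26 = 90
O→N→Y→K→H: 21+27+28+26 = 102
… (10 more)
O→K→H→Y→N: 8+26+16+27 = 77  ← best
The minimum is 77.
One shortest path: O → K → H → Y → N.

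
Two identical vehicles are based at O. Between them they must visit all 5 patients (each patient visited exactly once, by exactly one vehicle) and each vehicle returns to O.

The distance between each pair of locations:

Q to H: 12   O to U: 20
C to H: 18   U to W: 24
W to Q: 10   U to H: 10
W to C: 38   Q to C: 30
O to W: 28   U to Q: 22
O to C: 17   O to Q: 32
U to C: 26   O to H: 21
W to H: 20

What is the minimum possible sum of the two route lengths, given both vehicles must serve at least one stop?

Check every non-empty split of the stops between the two vehicles; for each half take its own optimal tour:
  {U} + {W, Q, C, H}: 40 + 85 = 125
  {W} + {U, Q, C, H}: 56 + 89 = 145
  {U, W} + {Q, C, H}: 72 + 79 = 151
  {Q} + {U, W, C, H}: 64 + 97 = 161
  {U, Q} + {W, C, H}: 74 + 83 = 157
  {W, Q} + {U, C, H}: 70 + 65 = 135
  … (15 splits in total)
  {C} + {U, W, Q, H}: 34 + 80 = 114  ← best
Best: vehicle 1 O → C → O = 34; vehicle 2 O → U → H → Q → W → O = 80; combined 114.

114 — the smallest possible combined total.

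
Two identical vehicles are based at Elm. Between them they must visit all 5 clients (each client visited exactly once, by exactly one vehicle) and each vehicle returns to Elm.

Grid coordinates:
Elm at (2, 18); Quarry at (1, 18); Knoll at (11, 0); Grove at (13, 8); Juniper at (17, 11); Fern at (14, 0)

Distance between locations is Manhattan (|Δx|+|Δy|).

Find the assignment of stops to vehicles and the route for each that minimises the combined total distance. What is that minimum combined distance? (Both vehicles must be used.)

70 — the smallest possible combined total.

There are 2^4 − 1 = 15 ways to divide the 5 stops into two non-empty groups. For each, the best each vehicle can do is its own shortest tour through its group:
  {Quarry} + {Knoll, Grove, Juniper, Fern}: 2 + 68 = 70
  {Knoll} + {Quarry, Grove, Juniper, Fern}: 54 + 68 = 122
  {Quarry, Knoll} + {Grove, Juniper, Fern}: 56 + 66 = 122
  {Grove} + {Quarry, Knoll, Juniper, Fern}: 42 + 68 = 110
  {Quarry, Grove} + {Knoll, Juniper, Fern}: 44 + 66 = 110
  {Knoll, Grove} + {Quarry, Juniper, Fern}: 58 + 68 = 126
  … (15 splits in total)
Best: vehicle 1 Elm → Quarry → Elm = 2; vehicle 2 Elm → Knoll → Fern → Grove → Juniper → Elm = 68; combined 70.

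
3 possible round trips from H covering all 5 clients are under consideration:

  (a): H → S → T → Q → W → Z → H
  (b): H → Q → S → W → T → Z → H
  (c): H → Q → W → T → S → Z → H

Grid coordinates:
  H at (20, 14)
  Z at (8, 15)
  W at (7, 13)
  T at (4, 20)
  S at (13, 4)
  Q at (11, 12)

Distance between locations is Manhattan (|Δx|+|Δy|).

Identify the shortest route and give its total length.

Shortest is (b), total 68.

(a): 17 + 25 + 15 + 5 + 3 + 13 = 78
(b): 11 + 10 + 15 + 10 + 9 + 13 = 68
(c): 11 + 5 + 10 + 25 + 16 + 13 = 80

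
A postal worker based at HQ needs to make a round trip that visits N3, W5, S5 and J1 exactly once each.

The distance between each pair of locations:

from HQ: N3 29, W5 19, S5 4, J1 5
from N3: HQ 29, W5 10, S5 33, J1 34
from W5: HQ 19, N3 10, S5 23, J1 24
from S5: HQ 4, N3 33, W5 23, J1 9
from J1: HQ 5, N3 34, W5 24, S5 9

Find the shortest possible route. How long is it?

76 — the shortest possible round trip.

There are 12 distinct closed tours to check (reversals are equivalent).
HQ→N3→W5→S5→J1→HQ: 29+10+23+9+5 = 76
HQ→N3→W5→J1→S5→HQ: 29+10+24+9+4 = 76
HQ→N3→S5→W5→J1→HQ: 29+33+23+24+5 = 114
HQ→N3→S5→J1→W5→HQ: 29+33+9+24+19 = 114
HQ→N3→J1→W5→S5→HQ: 29+34+24+23+4 = 114
HQ→N3→J1→S5→W5→HQ: 29+34+9+23+19 = 114
HQ→W5→N3→S5→J1→HQ: 19+10+33+9+5 = 76
HQ→W5→N3→J1→S5→HQ: 19+10+34+9+4 = 76
HQ→W5→S5→N3→J1→HQ: 19+23+33+34+5 = 114
HQ→W5→J1→N3→S5→HQ: 19+24+34+33+4 = 114
HQ→S5→N3→W5→J1→HQ: 4+33+10+24+5 = 76
HQ→S5→W5→N3→J1→HQ: 4+23+10+34+5 = 76
The minimum is 76.
One optimal route: HQ → N3 → W5 → S5 → J1 → HQ (or its reverse).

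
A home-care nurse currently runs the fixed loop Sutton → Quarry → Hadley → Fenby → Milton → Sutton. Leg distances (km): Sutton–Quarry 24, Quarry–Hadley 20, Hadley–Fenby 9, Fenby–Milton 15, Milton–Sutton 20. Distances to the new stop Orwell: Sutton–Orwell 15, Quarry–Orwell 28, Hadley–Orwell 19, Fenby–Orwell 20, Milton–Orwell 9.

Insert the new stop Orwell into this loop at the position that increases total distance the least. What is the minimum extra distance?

Insertion cost between consecutive stops i–j is d(i,Orwell) + d(Orwell,j) − d(i,j):
  between Sutton and Quarry: 15 + 28 − 24 = 19
  between Quarry and Hadley: 28 + 19 − 20 = 27
  between Hadley and Fenby: 19 + 20 − 9 = 30
  between Fenby and Milton: 20 + 9 − 15 = 14
  between Milton and Sutton: 9 + 15 − 20 = 4
Cheapest insertion is between Milton and Sutton, adding 4.
New total = 88 + 4 = 92.

Adding 4 km by placing Orwell on the Milton–Sutton leg.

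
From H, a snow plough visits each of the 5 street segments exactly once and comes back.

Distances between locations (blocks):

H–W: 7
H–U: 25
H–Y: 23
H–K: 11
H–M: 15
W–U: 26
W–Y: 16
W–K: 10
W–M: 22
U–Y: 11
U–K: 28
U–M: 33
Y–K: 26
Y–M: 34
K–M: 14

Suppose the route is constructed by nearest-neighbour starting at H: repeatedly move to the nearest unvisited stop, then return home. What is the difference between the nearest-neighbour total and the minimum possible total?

From H: W=7, K=11, M=15, Y=23, U=25 → choose W (7).
From W: K=10, Y=16, M=22, U=26 → choose K (10).
From K: M=14, Y=26, U=28 → choose M (14).
From M: U=33, Y=34 → choose U (33).
From U: Y=11 → choose Y (11).
NN route H → W → K → M → U → Y → H costs 98.
Optimal: H → W → Y → U → K → M → H costs 91 (by enumerating all 60 distinct tours).
Excess = 98 − 91 = 7.

The nearest-neighbour route is 7 blocks longer than optimal.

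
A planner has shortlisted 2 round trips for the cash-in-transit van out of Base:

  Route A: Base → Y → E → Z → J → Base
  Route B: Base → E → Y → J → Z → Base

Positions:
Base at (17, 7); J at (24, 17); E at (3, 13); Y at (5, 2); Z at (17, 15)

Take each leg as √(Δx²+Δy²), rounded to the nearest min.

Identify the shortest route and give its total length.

57 min — Route A is the shortest.

Route A: 13 + 11 + 14 + 7 + 12 = 57
Route B: 15 + 11 + 24 + 7 + 8 = 65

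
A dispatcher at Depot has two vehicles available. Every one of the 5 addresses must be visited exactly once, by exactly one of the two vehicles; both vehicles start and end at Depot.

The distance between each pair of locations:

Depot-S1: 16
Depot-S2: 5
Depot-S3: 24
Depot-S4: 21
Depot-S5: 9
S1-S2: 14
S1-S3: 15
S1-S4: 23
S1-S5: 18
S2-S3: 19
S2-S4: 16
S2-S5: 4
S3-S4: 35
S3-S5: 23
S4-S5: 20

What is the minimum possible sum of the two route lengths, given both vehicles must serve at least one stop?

Check every non-empty split of the stops between the two vehicles; for each half take its own optimal tour:
  {S1} + {S2, S3, S4, S5}: 32 + 88 = 120
  {S2} + {S1, S3, S4, S5}: 10 + 91 = 101
  {S1, S2} + {S3, S4, S5}: 35 + 88 = 123
  {S3} + {S1, S2, S4, S5}: 48 + 68 = 116
  {S1, S3} + {S2, S4, S5}: 55 + 50 = 105
  {S2, S3} + {S1, S4, S5}: 48 + 68 = 116
  … (15 splits in total)
Best: vehicle 1 Depot → S2 → Depot = 10; vehicle 2 Depot → S3 → S1 → S4 → S5 → Depot = 91; combined 101.

Minimum combined distance: 101.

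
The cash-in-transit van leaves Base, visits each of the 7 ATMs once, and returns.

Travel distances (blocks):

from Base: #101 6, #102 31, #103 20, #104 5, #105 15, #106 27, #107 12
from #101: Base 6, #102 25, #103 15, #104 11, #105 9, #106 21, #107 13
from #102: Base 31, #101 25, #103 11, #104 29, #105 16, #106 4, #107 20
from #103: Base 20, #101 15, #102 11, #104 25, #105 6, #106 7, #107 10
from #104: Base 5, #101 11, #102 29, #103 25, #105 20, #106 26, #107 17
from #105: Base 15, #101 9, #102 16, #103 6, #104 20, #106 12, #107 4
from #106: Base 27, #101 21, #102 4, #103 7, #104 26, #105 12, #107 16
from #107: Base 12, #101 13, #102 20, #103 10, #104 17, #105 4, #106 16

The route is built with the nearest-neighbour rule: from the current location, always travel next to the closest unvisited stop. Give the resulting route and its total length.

81 blocks along Base → #104 → #101 → #105 → #107 → #103 → #106 → #102 → Base.

At Base the remaining stops are #104 5, #101 6, #107 12, #105 15, #103 20, #106 27, #102 31; go to #104.
At #104 the remaining stops are #101 11, #107 17, #105 20, #103 25, #106 26, #102 29; go to #101.
At #101 the remaining stops are #105 9, #107 13, #103 15, #106 21, #102 25; go to #105.
At #105 the remaining stops are #107 4, #103 6, #106 12, #102 16; go to #107.
At #107 the remaining stops are #103 10, #106 16, #102 20; go to #103.
At #103 the remaining stops are #106 7, #102 11; go to #106.
At #106 the remaining stops are #102 4; go to #102.
Return #102→Base: 31.
Total = 5 + 11 + 9 + 4 + 10 + 7 + 4 + 31 = 81.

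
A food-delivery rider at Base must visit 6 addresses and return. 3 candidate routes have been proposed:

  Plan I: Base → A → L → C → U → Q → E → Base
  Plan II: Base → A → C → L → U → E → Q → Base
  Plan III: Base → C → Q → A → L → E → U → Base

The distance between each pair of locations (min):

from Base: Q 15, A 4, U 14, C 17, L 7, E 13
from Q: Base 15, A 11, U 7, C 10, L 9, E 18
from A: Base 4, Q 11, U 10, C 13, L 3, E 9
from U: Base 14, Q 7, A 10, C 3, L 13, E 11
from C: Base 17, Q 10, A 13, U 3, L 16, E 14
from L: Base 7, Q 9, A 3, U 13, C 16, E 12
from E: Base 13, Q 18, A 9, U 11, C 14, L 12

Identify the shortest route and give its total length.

Plan I: 4 + 3 + 16 + 3 + 7 + 18 + 13 = 64
Plan II: 4 + 13 + 16 + 13 + 11 + 18 + 15 = 90
Plan III: 17 + 10 + 11 + 3 + 12 + 11 + 14 = 78

Shortest is Plan I, total 64 min.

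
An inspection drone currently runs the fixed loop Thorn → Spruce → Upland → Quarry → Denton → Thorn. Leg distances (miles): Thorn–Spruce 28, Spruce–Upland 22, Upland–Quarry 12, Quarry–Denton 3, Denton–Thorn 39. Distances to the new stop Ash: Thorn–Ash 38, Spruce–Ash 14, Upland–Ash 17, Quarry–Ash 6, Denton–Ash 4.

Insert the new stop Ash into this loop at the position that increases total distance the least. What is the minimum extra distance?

Minimum extra distance: 3 miles, inserting Ash between Denton and Thorn.

Insertion cost between consecutive stops i–j is d(i,Ash) + d(Ash,j) − d(i,j):
  between Thorn and Spruce: 38 + 14 − 28 = 24
  between Spruce and Upland: 14 + 17 − 22 = 9
  between Upland and Quarry: 17 + 6 − 12 = 11
  between Quarry and Denton: 6 + 4 − 3 = 7
  between Denton and Thorn: 4 + 38 − 39 = 3
Cheapest insertion is between Denton and Thorn, adding 3.
New total = 104 + 3 = 107.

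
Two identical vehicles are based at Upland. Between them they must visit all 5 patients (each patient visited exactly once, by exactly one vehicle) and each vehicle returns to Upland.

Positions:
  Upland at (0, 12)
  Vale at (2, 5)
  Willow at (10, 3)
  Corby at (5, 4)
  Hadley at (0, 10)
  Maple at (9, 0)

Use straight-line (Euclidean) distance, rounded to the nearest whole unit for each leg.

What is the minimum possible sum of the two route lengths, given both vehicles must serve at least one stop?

Minimum combined distance: 36.

Try each way of splitting the stops between the two vehicles (each non-empty) and, for each split, find the best tour for each vehicle:
  {Vale} + {Willow, Corby, Hadley, Maple}: 14 + 32 = 46
  {Willow} + {Vale, Corby, Hadley, Maple}: 26 + 31 = 57
  {Vale, Willow} + {Corby, Hadley, Maple}: 28 + 30 = 58
  {Corby} + {Vale, Willow, Hadley, Maple}: 18 + 32 = 50
  {Vale, Corby} + {Willow, Hadley, Maple}: 19 + 31 = 50
  {Willow, Corby} + {Vale, Hadley, Maple}: 27 + 31 = 58
  … (15 splits in total)
  {Hadley} + {Vale, Willow, Corby, Maple}: 4 + 32 = 36  ← best
Best: vehicle 1 Upland → Hadley → Upland = 4; vehicle 2 Upland → Vale → Corby → Maple → Willow → Upland = 32; combined 36.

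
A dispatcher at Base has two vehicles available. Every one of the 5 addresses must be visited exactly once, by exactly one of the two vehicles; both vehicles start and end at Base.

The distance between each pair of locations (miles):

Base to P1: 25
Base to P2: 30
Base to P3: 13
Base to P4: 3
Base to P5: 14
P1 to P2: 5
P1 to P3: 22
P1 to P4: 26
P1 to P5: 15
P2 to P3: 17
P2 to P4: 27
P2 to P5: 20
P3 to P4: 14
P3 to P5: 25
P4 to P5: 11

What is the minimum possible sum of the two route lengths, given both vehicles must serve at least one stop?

70 miles — the smallest possible combined total.

There are 2^4 − 1 = 15 ways to divide the 5 stops into two non-empty groups. For each, the best each vehicle can do is its own shortest tour through its group:
  {P1} + {P2, P3, P4, P5}: 50 + 64 = 114
  {P2} + {P1, P3, P4, P5}: 60 + 64 = 124
  {P1, P2} + {P3, P4, P5}: 60 + 52 = 112
  {P3} + {P1, P2, P4, P5}: 26 + 64 = 90
  {P1, P3} + {P2, P4, P5}: 60 + 64 = 124
  {P2, P3} + {P1, P4, P5}: 60 + 54 = 114
  … (15 splits in total)
  {P4} + {P1, P2, P3, P5}: 6 + 64 = 70  ← best
Best: vehicle 1 Base → P4 → Base = 6; vehicle 2 Base → P3 → P2 → P1 → P5 → Base = 64; combined 70.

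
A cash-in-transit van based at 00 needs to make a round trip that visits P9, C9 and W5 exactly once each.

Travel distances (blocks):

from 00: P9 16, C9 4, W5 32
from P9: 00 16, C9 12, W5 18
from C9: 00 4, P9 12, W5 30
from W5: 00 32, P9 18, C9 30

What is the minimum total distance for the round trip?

With 3 stops there are 3!/2 = 3 distinct round trips (a route and its reverse cost the same).
00 - P9 - C9 - W5 - 00: 16+12+30+32 = 90
00 - P9 - W5 - C9 - 00: 16+18+30+4 = 68
00 - C9 - P9 - W5 - 00: 4+12+18+32 = 66
The minimum is 66.
One optimal route: 00 → C9 → P9 → W5 → 00 (or its reverse).

Shortest round trip = 66 blocks.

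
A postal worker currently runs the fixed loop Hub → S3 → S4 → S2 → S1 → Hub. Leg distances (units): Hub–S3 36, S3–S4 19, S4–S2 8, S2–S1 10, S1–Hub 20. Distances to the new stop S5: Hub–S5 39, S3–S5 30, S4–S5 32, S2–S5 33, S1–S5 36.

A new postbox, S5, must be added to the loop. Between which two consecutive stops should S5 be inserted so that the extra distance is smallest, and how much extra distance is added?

Insertion cost between consecutive stops i–j is d(i,S5) + d(S5,j) − d(i,j):
  between Hub and S3: 39 + 30 − 36 = 33
  between S3 and S4: 30 + 32 − 19 = 43
  between S4 and S2: 32 + 33 − 8 = 57
  between S2 and S1: 33 + 36 − 10 = 59
  between S1 and Hub: 36 + 39 − 20 = 55
Cheapest insertion is between Hub and S3, adding 33.
New total = 93 + 33 = 126.

Adding 33 by placing S5 on the Hub–S3 leg.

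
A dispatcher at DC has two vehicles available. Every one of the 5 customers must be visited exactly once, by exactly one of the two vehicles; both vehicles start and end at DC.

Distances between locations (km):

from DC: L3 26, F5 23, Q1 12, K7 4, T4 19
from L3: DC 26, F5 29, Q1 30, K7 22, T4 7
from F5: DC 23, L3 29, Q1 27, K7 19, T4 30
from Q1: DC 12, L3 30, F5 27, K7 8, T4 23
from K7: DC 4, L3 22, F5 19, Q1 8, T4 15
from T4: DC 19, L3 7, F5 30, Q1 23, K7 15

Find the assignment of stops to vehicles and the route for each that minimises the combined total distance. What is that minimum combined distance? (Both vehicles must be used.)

Check every non-empty split of the stops between the two vehicles; for each half take its own optimal tour:
  {L3} + {F5, Q1, K7, T4}: 52 + 88 = 140
  {F5} + {L3, Q1, K7, T4}: 46 + 68 = 114
  {L3, F5} + {Q1, K7, T4}: 78 + 54 = 132
  {Q1} + {L3, F5, K7, T4}: 24 + 78 = 102
  {L3, Q1} + {F5, K7, T4}: 68 + 72 = 140
  {F5, Q1} + {L3, K7, T4}: 62 + 52 = 114
  … (15 splits in total)
Best: vehicle 1 DC → Q1 → DC = 24; vehicle 2 DC → F5 → L3 → T4 → K7 → DC = 78; combined 102.

102 km — the smallest possible combined total.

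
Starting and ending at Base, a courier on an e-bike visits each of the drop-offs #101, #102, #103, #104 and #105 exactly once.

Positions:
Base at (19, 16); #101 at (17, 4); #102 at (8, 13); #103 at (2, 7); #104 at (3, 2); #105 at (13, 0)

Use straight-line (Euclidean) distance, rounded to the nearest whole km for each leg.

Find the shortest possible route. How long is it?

Base - #101 - #102 - #103 - #104 - #105 - Base: 12+13+8+5+10+17 = 65
Base - #101 - #102 - #103 - #105 - #104 - Base: 12+13+8+13+10+21 = 77
Base - #101 - #102 - #104 - #103 - #105 - Base: 12+13+12+5+13+17 = 72
Base - #101 - #102 - #104 - #105 - #103 - Base: 12+13+12+10+13+19 = 79
Base - #101 - #102 - #105 - #103 - #104 - Base: 12+13+14+13+5+21 = 78
Base - #101 - #102 - #105 - #104 - #103 - Base: 12+13+14+10+5+19 = 73
Base - #101 - #103 - #102 - #104 - #105 - Base: 12+15+8+12+10+17 = 74
Base - #101 - #103 - #102 - #105 - #104 - Base: 12+15+8+14+10+21 = 80
Base - #101 - #103 - #104 - #102 - #105 - Base: 12+15+5+12+14+17 = 75
Base - #101 - #103 - #104 - #105 - #102 - Base: 12+15+5+10+14+11 = 67
Base - #101 - #103 - #105 - #102 - #104 - Base: 12+15+13+14+12+21 = 87
Base - #101 - #103 - #105 - #104 - #102 - Base: 12+15+13+10+12+11 = 73
Base - #101 - #104 - #102 - #103 - #105 - Base: 12+14+12+8+13+17 = 76
Base - #101 - #104 - #102 - #105 - #103 - Base: 12+14+12+14+13+19 = 84
… (46 more)
Base - #101 - #105 - #104 - #103 - #102 - Base: 12+6+10+5+8+11 = 52  ← best
The minimum is 52.
One optimal route: Base → #101 → #105 → #104 → #103 → #102 → Base (or its reverse).

Shortest round trip = 52 km.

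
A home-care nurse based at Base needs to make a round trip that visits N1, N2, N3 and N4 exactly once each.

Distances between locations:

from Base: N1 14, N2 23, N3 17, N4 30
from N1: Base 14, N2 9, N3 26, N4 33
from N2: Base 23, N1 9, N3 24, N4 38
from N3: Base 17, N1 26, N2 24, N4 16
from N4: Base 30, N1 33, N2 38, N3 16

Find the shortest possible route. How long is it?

Minimum total distance: 93.

With 4 stops there are 4!/2 = 12 distinct round trips (a route and its reverse cost the same).
Base→N1→N2→N3→N4→Base: 14+9+24+16+30 = 93
Base→N1→N2→N4→N3→Base: 14+9+38+16+17 = 94
Base→N1→N3→N2→N4→Base: 14+26+24+38+30 = 132
Base→N1→N3→N4→N2→Base: 14+26+16+38+23 = 117
Base→N1→N4→N2→N3→Base: 14+33+38+24+17 = 126
Base→N1→N4→N3→N2→Base: 14+33+16+24+23 = 110
Base→N2→N1→N3→N4→Base: 23+9+26+16+30 = 104
Base→N2→N1→N4→N3→Base: 23+9+33+16+17 = 98
Base→N2→N3→N1→N4→Base: 23+24+26+33+30 = 136
Base→N2→N4→N1→N3→Base: 23+38+33+26+17 = 137
Base→N3→N1→N2→N4→Base: 17+26+9+38+30 = 120
Base→N3→N2→N1→N4→Base: 17+24+9+33+30 = 113
The minimum is 93.
One optimal route: Base → N1 → N2 → N3 → N4 → Base (or its reverse).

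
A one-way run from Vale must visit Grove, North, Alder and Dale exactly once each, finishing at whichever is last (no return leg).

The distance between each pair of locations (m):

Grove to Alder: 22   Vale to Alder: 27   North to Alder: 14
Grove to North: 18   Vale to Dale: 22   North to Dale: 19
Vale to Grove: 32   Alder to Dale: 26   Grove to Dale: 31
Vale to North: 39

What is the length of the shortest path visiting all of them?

Minimum one-way distance = 77 m.

There are 4! = 24 possible orderings.
Vale → Grove → North → Alder → Dale: 32+18+14+26 = 90
Vale → Grove → North → Dale → Alder: 32+18+19+26 = 95
Vale → Grove → Alder → North → Dale: 32+22+14+19 = 87
Vale → Grove → Alder → Dale → North: 32+22+26+19 = 99
Vale → Grove → Dale → North → Alder: 32+31+19+14 = 96
Vale → Grove → Dale → Alder → North: 32+31+26+14 = 103
Vale → North → Grove → Alder → Dale: 39+18+22+26 = 105
Vale → North → Grove → Dale → Alder: 39+18+31+26 = 114
Vale → North → Alder → Grove → Dale: 39+14+22+31 = 106
Vale → North → Alder → Dale → Grove: 39+14+26+31 = 110
Vale → North → Dale → Grove → Alder: 39+19+31+22 = 111
Vale → North → Dale → Alder → Grove: 39+19+26+22 = 106
Vale → Alder → Grove → North → Dale: 27+22+18+19 = 86
Vale → Alder → Grove → Dale → North: 27+22+31+19 = 99
… (10 more)
Vale → Dale → North → Alder → Grove: 22+19+14+22 = 77  ← best
The minimum is 77.
One shortest path: Vale → Dale → North → Alder → Grove.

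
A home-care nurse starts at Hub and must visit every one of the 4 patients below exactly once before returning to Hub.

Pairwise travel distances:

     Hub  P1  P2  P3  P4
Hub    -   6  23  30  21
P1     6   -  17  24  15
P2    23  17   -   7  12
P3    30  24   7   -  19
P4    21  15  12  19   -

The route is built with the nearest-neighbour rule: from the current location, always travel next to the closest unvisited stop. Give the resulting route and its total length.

At Hub the remaining stops are P1 6, P4 21, P2 23, P3 30; go to P1.
At P1 the remaining stops are P4 15, P2 17, P3 24; go to P4.
At P4 the remaining stops are P2 12, P3 19; go to P2.
At P2 the remaining stops are P3 7; go to P3.
Return P3→Hub: 30.
Total = 6 + 15 + 12 + 7 + 30 = 70.

Total distance 70 via the nearest-neighbour route Hub → P1 → P4 → P2 → P3 → Hub.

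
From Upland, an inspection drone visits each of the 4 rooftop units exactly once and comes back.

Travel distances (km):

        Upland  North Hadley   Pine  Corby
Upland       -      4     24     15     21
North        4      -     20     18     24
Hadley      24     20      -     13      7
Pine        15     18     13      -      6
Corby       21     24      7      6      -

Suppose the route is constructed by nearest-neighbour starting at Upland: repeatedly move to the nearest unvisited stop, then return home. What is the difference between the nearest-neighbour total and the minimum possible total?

Upland: North=4, Pine=15, Corby=21, Hadley=24 ⇒ North
North: Pine=18, Hadley=20, Corby=24 ⇒ Pine
Pine: Corby=6, Hadley=13 ⇒ Corby
Corby: Hadley=7 ⇒ Hadley
NN route Upland → North → Pine → Corby → Hadley → Upland costs 59.
Optimal: Upland → North → Hadley → Corby → Pine → Upland costs 52 (by enumerating all 12 distinct tours).
Excess = 59 − 52 = 7.

Excess over optimum: 7 km.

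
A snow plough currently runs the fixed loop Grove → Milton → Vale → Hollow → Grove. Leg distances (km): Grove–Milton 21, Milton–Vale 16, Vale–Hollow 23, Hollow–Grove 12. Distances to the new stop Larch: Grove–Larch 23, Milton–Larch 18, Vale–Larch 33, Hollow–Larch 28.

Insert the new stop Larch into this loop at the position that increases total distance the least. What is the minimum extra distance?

Insertion cost between consecutive stops i–j is d(i,Larch) + d(Larch,j) − d(i,j):
  between Grove and Milton: 23 + 18 − 21 = 20
  between Milton and Vale: 18 + 33 − 16 = 35
  between Vale and Hollow: 33 + 28 − 23 = 38
  between Hollow and Grove: 28 + 23 − 12 = 39
Cheapest insertion is between Grove and Milton, adding 20.
New total = 72 + 20 = 92.

Minimum extra distance: 20 km, inserting Larch between Grove and Milton.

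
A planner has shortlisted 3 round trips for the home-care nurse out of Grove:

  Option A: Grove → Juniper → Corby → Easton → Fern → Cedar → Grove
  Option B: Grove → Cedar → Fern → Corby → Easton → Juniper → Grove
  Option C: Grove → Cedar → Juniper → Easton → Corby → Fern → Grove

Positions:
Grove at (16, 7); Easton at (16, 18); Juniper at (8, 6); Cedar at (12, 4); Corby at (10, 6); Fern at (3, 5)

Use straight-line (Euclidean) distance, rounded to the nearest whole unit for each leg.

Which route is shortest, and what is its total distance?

Option A: 8 + 2 + 13 + 18 + 9 + 5 = 55
Option B: 5 + 9 + 7 + 13 + 14 + 8 = 56
Option C: 5 + 4 + 14 + 13 + 7 + 13 = 56

Shortest is Option A, total 55.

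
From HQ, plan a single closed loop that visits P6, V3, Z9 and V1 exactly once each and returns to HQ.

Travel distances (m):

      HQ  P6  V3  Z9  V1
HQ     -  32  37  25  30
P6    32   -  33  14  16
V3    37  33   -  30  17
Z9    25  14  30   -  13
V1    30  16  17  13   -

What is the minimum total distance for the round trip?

With 4 stops there are 4!/2 = 12 distinct round trips (a route and its reverse cost the same).
HQ - P6 - V3 - Z9 - V1 - HQ: 32+33+30+13+30 = 138
HQ - P6 - V3 - V1 - Z9 - HQ: 32+33+17+13+25 = 120
HQ - P6 - Z9 - V3 - V1 - HQ: 32+14+30+17+30 = 123
HQ - P6 - Z9 - V1 - V3 - HQ: 32+14+13+17+37 = 113
HQ - P6 - V1 - V3 - Z9 - HQ: 32+16+17+30+25 = 120
HQ - P6 - V1 - Z9 - V3 - HQ: 32+16+13+30+37 = 128
HQ - V3 - P6 - Z9 - V1 - HQ: 37+33+14+13+30 = 127
HQ - V3 - P6 - V1 - Z9 - HQ: 37+33+16+13+25 = 124
HQ - V3 - Z9 - P6 - V1 - HQ: 37+30+14+16+30 = 127
HQ - V3 - V1 - P6 - Z9 - HQ: 37+17+16+14+25 = 109
HQ - Z9 - P6 - V3 - V1 - HQ: 25+14+33+17+30 = 119
HQ - Z9 - V3 - P6 - V1 - HQ: 25+30+33+16+30 = 134
The minimum is 109.
One optimal route: HQ → V3 → V1 → P6 → Z9 → HQ (or its reverse).

Shortest round trip = 109 m.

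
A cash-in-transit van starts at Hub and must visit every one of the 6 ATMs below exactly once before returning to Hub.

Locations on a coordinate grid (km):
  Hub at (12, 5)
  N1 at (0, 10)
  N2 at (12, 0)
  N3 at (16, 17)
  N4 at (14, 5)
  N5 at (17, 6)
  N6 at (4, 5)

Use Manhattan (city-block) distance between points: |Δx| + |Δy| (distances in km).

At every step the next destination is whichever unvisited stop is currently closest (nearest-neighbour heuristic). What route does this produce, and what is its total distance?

Nearest-neighbour total = 78 km; route Hub → N4 → N5 → N2 → N6 → N1 → N3 → Hub.

From Hub: distances to unvisited — N4=2, N2=5, N5=6, N6=8, N3=16, N1=17. Nearest is N4 (2).
From N4: distances to unvisited — N5=4, N2=7, N6=10, N3=14, N1=19. Nearest is N5 (4).
From N5: distances to unvisited — N2=11, N3=12, N6=14, N1=21. Nearest is N2 (11).
From N2: distances to unvisited — N6=13, N3=21, N1=22. Nearest is N6 (13).
From N6: distances to unvisited — N1=9, N3=24. Nearest is N1 (9).
From N1: distances to unvisited — N3=23. Nearest is N3 (23).
Return N3→Hub: 16.
Total = 2 + 4 + 11 + 13 + 9 + 23 + 16 = 78.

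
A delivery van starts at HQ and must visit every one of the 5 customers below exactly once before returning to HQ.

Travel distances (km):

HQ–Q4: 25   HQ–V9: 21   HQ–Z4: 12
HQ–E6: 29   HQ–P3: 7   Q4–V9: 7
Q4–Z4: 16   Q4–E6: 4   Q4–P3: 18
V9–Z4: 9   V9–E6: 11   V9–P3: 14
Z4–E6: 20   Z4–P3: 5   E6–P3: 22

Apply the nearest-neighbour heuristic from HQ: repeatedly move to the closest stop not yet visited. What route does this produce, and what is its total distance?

From HQ: distances to unvisited — P3=7, Z4=12, V9=21, Q4=25, E6=29. Nearest is P3 (7).
From P3: distances to unvisited — Z4=5, V9=14, Q4=18, E6=22. Nearest is Z4 (5).
From Z4: distances to unvisited — V9=9, Q4=16, E6=20. Nearest is V9 (9).
From V9: distances to unvisited — Q4=7, E6=11. Nearest is Q4 (7).
From Q4: distances to unvisited — E6=4. Nearest is E6 (4).
Return E6→HQ: 29.
Total = 7 + 5 + 9 + 7 + 4 + 29 = 61.

Total distance 61 km via the nearest-neighbour route HQ → P3 → Z4 → V9 → Q4 → E6 → HQ.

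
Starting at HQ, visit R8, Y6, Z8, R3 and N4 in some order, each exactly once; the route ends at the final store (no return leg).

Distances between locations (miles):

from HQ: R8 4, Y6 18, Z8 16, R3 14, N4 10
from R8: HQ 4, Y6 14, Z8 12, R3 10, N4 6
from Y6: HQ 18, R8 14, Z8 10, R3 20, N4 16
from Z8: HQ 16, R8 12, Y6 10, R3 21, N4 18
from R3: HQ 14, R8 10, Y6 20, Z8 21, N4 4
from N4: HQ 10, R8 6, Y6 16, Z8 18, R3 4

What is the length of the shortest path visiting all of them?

Minimum one-way distance = 44 miles.

There are 5! = 120 possible orderings.
HQ - R8 - Y6 - Z8 - R3 - N4: 4+14+10+21+4 = 53
HQ - R8 - Y6 - Z8 - N4 - R3: 4+14+10+18+4 = 50
HQ - R8 - Y6 - R3 - Z8 - N4: 4+14+20+21+18 = 77
HQ - R8 - Y6 - R3 - N4 - Z8: 4+14+20+4+18 = 60
HQ - R8 - Y6 - N4 - Z8 - R3: 4+14+16+18+21 = 73
HQ - R8 - Y6 - N4 - R3 - Z8: 4+14+16+4+21 = 59
HQ - R8 - Z8 - Y6 - R3 - N4: 4+12+10+20+4 = 50
HQ - R8 - Z8 - Y6 - N4 - R3: 4+12+10+16+4 = 46
HQ - R8 - Z8 - R3 - Y6 - N4: 4+12+21+20+16 = 73
HQ - R8 - Z8 - R3 - N4 - Y6: 4+12+21+4+16 = 57
HQ - R8 - Z8 - N4 - Y6 - R3: 4+12+18+16+20 = 70
HQ - R8 - Z8 - N4 - R3 - Y6: 4+12+18+4+20 = 58
HQ - R8 - R3 - Y6 - Z8 - N4: 4+10+20+10+18 = 62
HQ - R8 - R3 - Y6 - N4 - Z8: 4+10+20+16+18 = 68
… (106 more)
HQ - R8 - R3 - N4 - Y6 - Z8: 4+10+4+16+10 = 44  ← best
The minimum is 44.
One shortest path: HQ → R8 → R3 → N4 → Y6 → Z8.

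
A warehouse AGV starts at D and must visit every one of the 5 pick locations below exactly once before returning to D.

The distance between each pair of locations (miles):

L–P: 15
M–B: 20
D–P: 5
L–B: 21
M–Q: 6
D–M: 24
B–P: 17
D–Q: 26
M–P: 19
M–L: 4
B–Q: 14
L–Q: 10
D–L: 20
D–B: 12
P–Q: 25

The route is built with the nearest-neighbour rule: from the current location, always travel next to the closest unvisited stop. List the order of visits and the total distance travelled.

Nearest-neighbour total = 56 miles; route D → P → L → M → Q → B → D.

From D: distances to unvisited — P=5, B=12, L=20, M=24, Q=26. Nearest is P (5).
From P: distances to unvisited — L=15, B=17, M=19, Q=25. Nearest is L (15).
From L: distances to unvisited — M=4, Q=10, B=21. Nearest is M (4).
From M: distances to unvisited — Q=6, B=20. Nearest is Q (6).
From Q: distances to unvisited — B=14. Nearest is B (14).
Return B→D: 12.
Total = 5 + 15 + 4 + 6 + 14 + 12 = 56.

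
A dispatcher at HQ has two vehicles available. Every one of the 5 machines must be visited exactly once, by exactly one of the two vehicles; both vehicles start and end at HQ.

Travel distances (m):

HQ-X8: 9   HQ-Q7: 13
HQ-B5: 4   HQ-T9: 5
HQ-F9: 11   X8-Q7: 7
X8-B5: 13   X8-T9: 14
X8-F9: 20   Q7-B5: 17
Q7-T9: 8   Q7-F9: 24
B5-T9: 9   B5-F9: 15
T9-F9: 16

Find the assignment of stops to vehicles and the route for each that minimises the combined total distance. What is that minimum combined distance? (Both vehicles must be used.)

There are 2^4 − 1 = 15 ways to divide the 5 stops into two non-empty groups. For each, the best each vehicle can do is its own shortest tour through its group:
  {X8} + {Q7, B5, T9, F9}: 18 + 56 = 74
  {Q7} + {X8, B5, T9, F9}: 26 + 58 = 84
  {X8, Q7} + {B5, T9, F9}: 29 + 40 = 69
  {B5} + {X8, Q7, T9, F9}: 8 + 51 = 59
  {X8, B5} + {Q7, T9, F9}: 26 + 48 = 74
  {Q7, B5} + {X8, T9, F9}: 34 + 50 = 84
  … (15 splits in total)
Best: vehicle 1 HQ → B5 → HQ = 8; vehicle 2 HQ → X8 → Q7 → T9 → F9 → HQ = 51; combined 59.

Minimum combined distance: 59 m.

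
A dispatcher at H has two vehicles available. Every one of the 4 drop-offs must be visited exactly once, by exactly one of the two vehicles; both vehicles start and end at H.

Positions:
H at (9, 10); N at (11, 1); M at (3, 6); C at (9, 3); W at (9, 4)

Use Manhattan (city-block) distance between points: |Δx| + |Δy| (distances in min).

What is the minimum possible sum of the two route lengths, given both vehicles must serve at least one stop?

There are 2^3 − 1 = 7 ways to divide the 4 stops into two non-empty groups. For each, the best each vehicle can do is its own shortest tour through its group:
  {N} + {M, C, W}: 22 + 26 = 48
  {M} + {N, C, W}: 20 + 22 = 42
  {N, M} + {C, W}: 34 + 14 = 48
  {C} + {N, M, W}: 14 + 34 = 48
  {N, C} + {M, W}: 22 + 24 = 46
  {M, C} + {N, W}: 26 + 22 = 48
  … (7 splits in total)
Best: vehicle 1 H → M → H = 20; vehicle 2 H → N → C → W → H = 22; combined 42.

42 min — the smallest possible combined total.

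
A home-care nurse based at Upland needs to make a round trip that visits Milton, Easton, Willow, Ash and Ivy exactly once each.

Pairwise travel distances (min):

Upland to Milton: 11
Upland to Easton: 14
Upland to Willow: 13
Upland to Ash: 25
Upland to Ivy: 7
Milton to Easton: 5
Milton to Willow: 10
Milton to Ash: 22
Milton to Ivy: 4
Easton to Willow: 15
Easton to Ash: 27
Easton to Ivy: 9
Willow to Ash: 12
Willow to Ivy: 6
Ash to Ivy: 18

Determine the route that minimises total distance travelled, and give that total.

There are 60 distinct closed tours to check (reversals are equivalent).
Upland→Milton→Easton→Willow→Ash→Ivy→Upland: 11+5+15+12+18+7 = 68
Upland→Milton→Easton→Willow→Ivy→Ash→Upland: 11+5+15+6+18+25 = 80
Upland→Milton→Easton→Ash→Willow→Ivy→Upland: 11+5+27+12+6+7 = 68
Upland→Milton→Easton→Ash→Ivy→Willow→Upland: 11+5+27+18+6+13 = 80
Upland→Milton→Easton→Ivy→Willow→Ash→Upland: 11+5+9+6+12+25 = 68
Upland→Milton→Easton→Ivy→Ash→Willow→Upland: 11+5+9+18+12+13 = 68
Upland→Milton→Willow→Easton→Ash→Ivy→Upland: 11+10+15+27+18+7 = 88
Upland→Milton→Willow→Easton→Ivy→Ash→Upland: 11+10+15+9+18+25 = 88
Upland→Milton→Willow→Ash→Easton→Ivy→Upland: 11+10+12+27+9+7 = 76
Upland→Milton→Willow→Ash→Ivy→Easton→Upland: 11+10+12+18+9+14 = 74
Upland→Milton→Willow→Ivy→Easton→Ash→Upland: 11+10+6+9+27+25 = 88
Upland→Milton→Willow→Ivy→Ash→Easton→Upland: 11+10+6+18+27+14 = 86
Upland→Milton→Ash→Easton→Willow→Ivy→Upland: 11+22+27+15+6+7 = 88
Upland→Milton→Ash→Easton→Ivy→Willow→Upland: 11+22+27+9+6+13 = 88
… (46 more)
Upland→Easton→Milton→Willow→Ash→Ivy→Upland: 14+5+10+12+18+7 = 66  ← best
The minimum is 66.
One optimal route: Upland → Easton → Milton → Willow → Ash → Ivy → Upland (or its reverse).

Minimum total distance: 66 min.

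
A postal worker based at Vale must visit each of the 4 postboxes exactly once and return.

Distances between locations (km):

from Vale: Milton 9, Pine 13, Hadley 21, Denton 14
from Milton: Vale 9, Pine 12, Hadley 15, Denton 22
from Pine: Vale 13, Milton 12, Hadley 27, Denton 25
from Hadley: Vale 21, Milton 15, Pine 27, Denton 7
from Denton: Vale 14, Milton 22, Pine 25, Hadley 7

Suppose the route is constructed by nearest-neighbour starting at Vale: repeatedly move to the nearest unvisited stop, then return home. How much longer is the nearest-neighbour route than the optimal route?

From Vale: Milton=9, Pine=13, Denton=14, Hadley=21 → choose Milton (9).
From Milton: Pine=12, Hadley=15, Denton=22 → choose Pine (12).
From Pine: Denton=25, Hadley=27 → choose Denton (25).
From Denton: Hadley=7 → choose Hadley (7).
NN route Vale → Milton → Pine → Denton → Hadley → Vale costs 74.
Optimal: Vale → Pine → Milton → Hadley → Denton → Vale costs 61 (by enumerating all 12 distinct tours).
Excess = 74 − 61 = 13.

13 km longer than the optimal tour.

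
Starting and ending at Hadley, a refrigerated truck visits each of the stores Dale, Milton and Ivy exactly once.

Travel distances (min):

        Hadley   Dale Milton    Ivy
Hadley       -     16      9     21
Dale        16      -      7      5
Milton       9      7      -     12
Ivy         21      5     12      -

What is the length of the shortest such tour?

42 min — the shortest possible round trip.

With 3 stops there are 3!/2 = 3 distinct round trips (a route and its reverse cost the same).
Hadley - Dale - Milton - Ivy - Hadley: 16+7+12+21 = 56
Hadley - Dale - Ivy - Milton - Hadley: 16+5+12+9 = 42
Hadley - Milton - Dale - Ivy - Hadley: 9+7+5+21 = 42
The minimum is 42.
One optimal route: Hadley → Dale → Ivy → Milton → Hadley (or its reverse).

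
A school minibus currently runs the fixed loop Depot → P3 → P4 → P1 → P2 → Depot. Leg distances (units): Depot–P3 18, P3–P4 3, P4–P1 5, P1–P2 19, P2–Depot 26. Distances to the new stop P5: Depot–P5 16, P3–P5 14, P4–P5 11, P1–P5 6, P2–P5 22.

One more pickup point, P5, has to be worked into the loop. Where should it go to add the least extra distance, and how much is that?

Insertion cost between consecutive stops i–j is d(i,P5) + d(P5,j) − d(i,j):
  between Depot and P3: 16 + 14 − 18 = 12
  between P3 and P4: 14 + 11 − 3 = 22
  between P4 and P1: 11 + 6 − 5 = 12
  between P1 and P2: 6 + 22 − 19 = 9
  between P2 and Depot: 22 + 16 − 26 = 12
Cheapest insertion is between P1 and P2, adding 9.
New total = 71 + 9 = 80.

Adding 9 by placing P5 on the P1–P2 leg.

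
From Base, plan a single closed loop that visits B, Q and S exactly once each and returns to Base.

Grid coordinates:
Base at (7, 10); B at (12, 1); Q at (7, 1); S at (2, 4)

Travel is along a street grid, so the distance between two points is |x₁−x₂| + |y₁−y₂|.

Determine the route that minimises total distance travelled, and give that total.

Shortest round trip = 38.

There are 3 distinct closed tours to check (reversals are equivalent).
Base-B-Q-S-Base: 14+5+8+11 = 38
Base-B-S-Q-Base: 14+13+8+9 = 44
Base-Q-B-S-Base: 9+5+13+11 = 38
The minimum is 38.
One optimal route: Base → B → Q → S → Base (or its reverse).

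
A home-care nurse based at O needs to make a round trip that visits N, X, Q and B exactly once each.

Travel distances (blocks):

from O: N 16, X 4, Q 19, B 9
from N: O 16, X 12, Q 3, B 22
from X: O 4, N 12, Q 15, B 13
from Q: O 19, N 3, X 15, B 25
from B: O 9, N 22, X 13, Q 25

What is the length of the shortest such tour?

O - N - X - Q - B - O: 16+12+15+25+9 = 77
O - N - X - B - Q - O: 16+12+13+25+19 = 85
O - N - Q - X - B - O: 16+3+15+13+9 = 56
O - N - Q - B - X - O: 16+3+25+13+4 = 61
O - N - B - X - Q - O: 16+22+13+15+19 = 85
O - N - B - Q - X - O: 16+22+25+15+4 = 82
O - X - N - Q - B - O: 4+12+3+25+9 = 53
O - X - N - B - Q - O: 4+12+22+25+19 = 82
O - X - Q - N - B - O: 4+15+3+22+9 = 53
O - X - B - N - Q - O: 4+13+22+3+19 = 61
O - Q - N - X - B - O: 19+3+12+13+9 = 56
O - Q - X - N - B - O: 19+15+12+22+9 = 77
The minimum is 53.
One optimal route: O → X → N → Q → B → O (or its reverse).

Minimum total distance: 53 blocks.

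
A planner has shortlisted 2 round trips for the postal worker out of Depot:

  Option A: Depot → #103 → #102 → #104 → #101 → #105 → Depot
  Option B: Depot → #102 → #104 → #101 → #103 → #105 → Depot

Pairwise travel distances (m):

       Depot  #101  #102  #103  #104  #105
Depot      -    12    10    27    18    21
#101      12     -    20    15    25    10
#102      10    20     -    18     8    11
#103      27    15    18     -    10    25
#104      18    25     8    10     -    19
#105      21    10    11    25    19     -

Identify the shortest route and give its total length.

Option A: 27 + 18 + 8 + 25 + 10 + 21 = 109
Option B: 10 + 8 + 25 + 15 + 25 + 21 = 104

Shortest is Option B, total 104 m.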